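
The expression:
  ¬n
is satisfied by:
  {n: False}


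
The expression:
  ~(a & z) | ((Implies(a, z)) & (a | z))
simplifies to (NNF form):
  True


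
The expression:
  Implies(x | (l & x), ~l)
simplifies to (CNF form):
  ~l | ~x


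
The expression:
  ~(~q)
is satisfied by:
  {q: True}


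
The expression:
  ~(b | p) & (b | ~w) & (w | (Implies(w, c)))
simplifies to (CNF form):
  ~b & ~p & ~w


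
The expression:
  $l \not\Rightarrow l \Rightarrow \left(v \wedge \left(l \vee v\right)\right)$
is always true.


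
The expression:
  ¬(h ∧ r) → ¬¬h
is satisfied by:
  {h: True}


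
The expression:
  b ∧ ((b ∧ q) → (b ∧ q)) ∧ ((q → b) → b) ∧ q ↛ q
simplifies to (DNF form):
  False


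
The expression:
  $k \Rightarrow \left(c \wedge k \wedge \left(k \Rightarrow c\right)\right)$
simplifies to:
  $c \vee \neg k$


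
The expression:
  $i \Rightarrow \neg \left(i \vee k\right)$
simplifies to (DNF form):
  $\neg i$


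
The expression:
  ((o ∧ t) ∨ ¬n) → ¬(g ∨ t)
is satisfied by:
  {n: True, g: False, t: False, o: False}
  {o: True, n: True, g: False, t: False}
  {g: True, n: True, o: False, t: False}
  {o: True, g: True, n: True, t: False}
  {o: False, n: False, g: False, t: False}
  {o: True, n: False, g: False, t: False}
  {t: True, n: True, o: False, g: False}
  {t: True, g: True, n: True, o: False}


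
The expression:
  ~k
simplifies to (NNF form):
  ~k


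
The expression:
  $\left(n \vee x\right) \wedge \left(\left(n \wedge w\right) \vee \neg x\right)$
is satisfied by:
  {w: True, n: True, x: False}
  {n: True, x: False, w: False}
  {x: True, w: True, n: True}


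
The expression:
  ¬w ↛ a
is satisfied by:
  {a: True, w: False}
  {w: False, a: False}
  {w: True, a: True}


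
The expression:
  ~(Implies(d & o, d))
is never true.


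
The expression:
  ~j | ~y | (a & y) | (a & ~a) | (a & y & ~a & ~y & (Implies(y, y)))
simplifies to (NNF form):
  a | ~j | ~y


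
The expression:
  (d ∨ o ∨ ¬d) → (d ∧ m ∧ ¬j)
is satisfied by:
  {m: True, d: True, j: False}


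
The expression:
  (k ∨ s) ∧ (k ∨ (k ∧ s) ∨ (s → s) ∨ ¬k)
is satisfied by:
  {k: True, s: True}
  {k: True, s: False}
  {s: True, k: False}


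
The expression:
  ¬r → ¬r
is always true.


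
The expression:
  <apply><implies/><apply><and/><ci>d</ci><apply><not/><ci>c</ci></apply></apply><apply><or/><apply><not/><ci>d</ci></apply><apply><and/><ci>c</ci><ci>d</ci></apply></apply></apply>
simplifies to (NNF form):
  <apply><or/><ci>c</ci><apply><not/><ci>d</ci></apply></apply>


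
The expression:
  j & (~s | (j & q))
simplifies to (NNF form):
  j & (q | ~s)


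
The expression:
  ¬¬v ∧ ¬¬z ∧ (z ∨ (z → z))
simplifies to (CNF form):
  v ∧ z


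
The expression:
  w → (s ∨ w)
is always true.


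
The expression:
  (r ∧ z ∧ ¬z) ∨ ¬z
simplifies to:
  ¬z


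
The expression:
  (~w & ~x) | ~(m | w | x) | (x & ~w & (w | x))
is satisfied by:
  {w: False}


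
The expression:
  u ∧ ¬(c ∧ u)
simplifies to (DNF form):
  u ∧ ¬c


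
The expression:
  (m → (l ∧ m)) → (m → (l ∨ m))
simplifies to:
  True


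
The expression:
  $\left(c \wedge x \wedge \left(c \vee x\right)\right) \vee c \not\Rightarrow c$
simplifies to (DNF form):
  $c \wedge x$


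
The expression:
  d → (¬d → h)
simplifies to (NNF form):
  True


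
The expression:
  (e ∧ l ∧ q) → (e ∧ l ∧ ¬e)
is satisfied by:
  {l: False, e: False, q: False}
  {q: True, l: False, e: False}
  {e: True, l: False, q: False}
  {q: True, e: True, l: False}
  {l: True, q: False, e: False}
  {q: True, l: True, e: False}
  {e: True, l: True, q: False}


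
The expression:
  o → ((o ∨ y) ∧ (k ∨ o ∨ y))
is always true.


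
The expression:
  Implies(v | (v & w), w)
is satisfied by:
  {w: True, v: False}
  {v: False, w: False}
  {v: True, w: True}


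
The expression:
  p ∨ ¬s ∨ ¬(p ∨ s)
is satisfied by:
  {p: True, s: False}
  {s: False, p: False}
  {s: True, p: True}


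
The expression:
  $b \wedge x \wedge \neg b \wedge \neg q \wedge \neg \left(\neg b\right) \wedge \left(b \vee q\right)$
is never true.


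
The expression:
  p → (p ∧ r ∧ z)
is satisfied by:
  {z: True, r: True, p: False}
  {z: True, r: False, p: False}
  {r: True, z: False, p: False}
  {z: False, r: False, p: False}
  {z: True, p: True, r: True}


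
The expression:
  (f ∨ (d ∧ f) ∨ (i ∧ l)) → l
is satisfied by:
  {l: True, f: False}
  {f: False, l: False}
  {f: True, l: True}


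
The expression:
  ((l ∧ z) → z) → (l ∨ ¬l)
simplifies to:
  True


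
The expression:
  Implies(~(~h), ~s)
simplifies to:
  ~h | ~s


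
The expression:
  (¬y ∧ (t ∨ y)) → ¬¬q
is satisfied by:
  {y: True, q: True, t: False}
  {y: True, t: False, q: False}
  {q: True, t: False, y: False}
  {q: False, t: False, y: False}
  {y: True, q: True, t: True}
  {y: True, t: True, q: False}
  {q: True, t: True, y: False}


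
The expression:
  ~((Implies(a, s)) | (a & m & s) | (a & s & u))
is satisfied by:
  {a: True, s: False}


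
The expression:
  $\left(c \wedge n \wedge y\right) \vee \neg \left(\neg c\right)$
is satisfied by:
  {c: True}


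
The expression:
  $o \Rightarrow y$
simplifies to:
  $y \vee \neg o$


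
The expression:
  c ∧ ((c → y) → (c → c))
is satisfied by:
  {c: True}


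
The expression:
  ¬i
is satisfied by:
  {i: False}


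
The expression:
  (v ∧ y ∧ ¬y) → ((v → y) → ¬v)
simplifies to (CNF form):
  True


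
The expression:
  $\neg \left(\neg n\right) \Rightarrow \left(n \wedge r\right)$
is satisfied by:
  {r: True, n: False}
  {n: False, r: False}
  {n: True, r: True}


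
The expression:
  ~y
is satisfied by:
  {y: False}


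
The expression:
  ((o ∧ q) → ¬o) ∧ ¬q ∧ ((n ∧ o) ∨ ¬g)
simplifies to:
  ¬q ∧ (n ∨ ¬g) ∧ (o ∨ ¬g)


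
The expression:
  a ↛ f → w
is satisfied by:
  {w: True, f: True, a: False}
  {w: True, f: False, a: False}
  {f: True, w: False, a: False}
  {w: False, f: False, a: False}
  {a: True, w: True, f: True}
  {a: True, w: True, f: False}
  {a: True, f: True, w: False}


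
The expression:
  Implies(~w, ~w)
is always true.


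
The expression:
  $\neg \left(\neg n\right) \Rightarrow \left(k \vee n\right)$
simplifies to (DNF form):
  $\text{True}$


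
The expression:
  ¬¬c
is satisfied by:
  {c: True}


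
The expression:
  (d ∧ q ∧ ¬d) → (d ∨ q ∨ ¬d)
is always true.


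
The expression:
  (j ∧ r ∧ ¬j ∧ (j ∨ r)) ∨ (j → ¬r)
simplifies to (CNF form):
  ¬j ∨ ¬r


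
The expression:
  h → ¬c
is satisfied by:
  {h: False, c: False}
  {c: True, h: False}
  {h: True, c: False}


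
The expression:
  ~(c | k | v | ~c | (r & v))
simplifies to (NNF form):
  False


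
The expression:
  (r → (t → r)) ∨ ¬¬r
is always true.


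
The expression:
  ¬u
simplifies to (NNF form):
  ¬u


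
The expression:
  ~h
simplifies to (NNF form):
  ~h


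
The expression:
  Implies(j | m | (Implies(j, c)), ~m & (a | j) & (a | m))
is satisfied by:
  {a: True, m: False}


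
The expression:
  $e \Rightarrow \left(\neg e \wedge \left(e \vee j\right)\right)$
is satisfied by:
  {e: False}


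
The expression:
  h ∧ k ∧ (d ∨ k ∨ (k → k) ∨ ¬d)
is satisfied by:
  {h: True, k: True}


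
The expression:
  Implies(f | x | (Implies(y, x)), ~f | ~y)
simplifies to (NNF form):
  ~f | ~y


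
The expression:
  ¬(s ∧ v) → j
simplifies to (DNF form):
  j ∨ (s ∧ v)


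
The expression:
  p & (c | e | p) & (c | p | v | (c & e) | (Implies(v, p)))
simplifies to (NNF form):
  p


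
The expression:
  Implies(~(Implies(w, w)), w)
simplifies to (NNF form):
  True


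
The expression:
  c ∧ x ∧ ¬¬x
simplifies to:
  c ∧ x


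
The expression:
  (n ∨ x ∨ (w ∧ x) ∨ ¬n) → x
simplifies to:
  x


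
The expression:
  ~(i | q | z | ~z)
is never true.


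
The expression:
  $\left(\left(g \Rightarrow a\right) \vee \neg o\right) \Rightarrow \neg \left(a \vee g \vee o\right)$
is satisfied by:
  {g: False, a: False, o: False}
  {o: True, g: True, a: False}


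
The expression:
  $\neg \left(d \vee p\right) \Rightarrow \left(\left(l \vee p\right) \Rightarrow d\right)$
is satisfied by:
  {d: True, p: True, l: False}
  {d: True, l: False, p: False}
  {p: True, l: False, d: False}
  {p: False, l: False, d: False}
  {d: True, p: True, l: True}
  {d: True, l: True, p: False}
  {p: True, l: True, d: False}


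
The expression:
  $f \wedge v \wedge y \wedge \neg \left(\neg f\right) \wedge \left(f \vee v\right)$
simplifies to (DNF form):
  $f \wedge v \wedge y$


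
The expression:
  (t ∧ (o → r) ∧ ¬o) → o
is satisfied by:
  {o: True, t: False}
  {t: False, o: False}
  {t: True, o: True}


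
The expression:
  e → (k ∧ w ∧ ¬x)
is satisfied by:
  {w: True, k: True, x: False, e: False}
  {w: True, k: False, x: False, e: False}
  {k: True, w: False, x: False, e: False}
  {w: False, k: False, x: False, e: False}
  {w: True, x: True, k: True, e: False}
  {w: True, x: True, k: False, e: False}
  {x: True, k: True, w: False, e: False}
  {x: True, k: False, w: False, e: False}
  {e: True, w: True, x: False, k: True}


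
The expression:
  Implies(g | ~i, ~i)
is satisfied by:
  {g: False, i: False}
  {i: True, g: False}
  {g: True, i: False}


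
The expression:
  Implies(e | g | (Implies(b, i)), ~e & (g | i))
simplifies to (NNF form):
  ~e & (b | g | i)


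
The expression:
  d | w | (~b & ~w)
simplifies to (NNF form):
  d | w | ~b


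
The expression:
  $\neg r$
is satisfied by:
  {r: False}


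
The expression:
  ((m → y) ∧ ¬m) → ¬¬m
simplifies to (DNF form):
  m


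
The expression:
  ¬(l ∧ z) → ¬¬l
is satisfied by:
  {l: True}


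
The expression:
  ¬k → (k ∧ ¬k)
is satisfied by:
  {k: True}


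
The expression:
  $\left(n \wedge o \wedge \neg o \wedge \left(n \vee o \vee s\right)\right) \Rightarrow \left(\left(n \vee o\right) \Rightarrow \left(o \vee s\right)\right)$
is always true.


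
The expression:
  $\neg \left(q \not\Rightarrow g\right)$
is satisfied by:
  {g: True, q: False}
  {q: False, g: False}
  {q: True, g: True}


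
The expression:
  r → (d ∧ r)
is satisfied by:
  {d: True, r: False}
  {r: False, d: False}
  {r: True, d: True}


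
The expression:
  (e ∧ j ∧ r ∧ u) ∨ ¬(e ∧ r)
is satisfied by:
  {j: True, u: True, e: False, r: False}
  {j: True, u: False, e: False, r: False}
  {u: True, r: False, j: False, e: False}
  {r: False, u: False, j: False, e: False}
  {r: True, j: True, u: True, e: False}
  {r: True, j: True, u: False, e: False}
  {r: True, u: True, j: False, e: False}
  {r: True, u: False, j: False, e: False}
  {e: True, j: True, u: True, r: False}
  {e: True, j: True, u: False, r: False}
  {e: True, u: True, j: False, r: False}
  {e: True, u: False, j: False, r: False}
  {r: True, e: True, j: True, u: True}


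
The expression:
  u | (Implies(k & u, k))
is always true.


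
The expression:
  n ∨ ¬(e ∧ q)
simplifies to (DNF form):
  n ∨ ¬e ∨ ¬q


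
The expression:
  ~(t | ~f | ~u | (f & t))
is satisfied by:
  {u: True, f: True, t: False}


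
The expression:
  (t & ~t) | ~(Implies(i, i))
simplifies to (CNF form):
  False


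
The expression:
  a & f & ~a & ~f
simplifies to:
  False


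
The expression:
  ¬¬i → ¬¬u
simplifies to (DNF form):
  u ∨ ¬i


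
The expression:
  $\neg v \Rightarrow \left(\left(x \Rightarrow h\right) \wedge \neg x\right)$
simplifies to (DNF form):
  $v \vee \neg x$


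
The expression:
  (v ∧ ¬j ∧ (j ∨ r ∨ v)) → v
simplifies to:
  True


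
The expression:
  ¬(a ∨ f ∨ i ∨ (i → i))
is never true.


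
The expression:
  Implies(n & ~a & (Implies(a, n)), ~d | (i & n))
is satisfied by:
  {i: True, a: True, d: False, n: False}
  {i: True, d: False, n: False, a: False}
  {a: True, d: False, n: False, i: False}
  {a: False, d: False, n: False, i: False}
  {i: True, n: True, a: True, d: False}
  {i: True, n: True, a: False, d: False}
  {n: True, a: True, i: False, d: False}
  {n: True, i: False, d: False, a: False}
  {a: True, i: True, d: True, n: False}
  {i: True, d: True, a: False, n: False}
  {a: True, d: True, i: False, n: False}
  {d: True, i: False, n: False, a: False}
  {i: True, n: True, d: True, a: True}
  {i: True, n: True, d: True, a: False}
  {n: True, d: True, a: True, i: False}


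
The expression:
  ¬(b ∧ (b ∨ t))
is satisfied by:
  {b: False}


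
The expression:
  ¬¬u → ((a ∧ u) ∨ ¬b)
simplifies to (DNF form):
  a ∨ ¬b ∨ ¬u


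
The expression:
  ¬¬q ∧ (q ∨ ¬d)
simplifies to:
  q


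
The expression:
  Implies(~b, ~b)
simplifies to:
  True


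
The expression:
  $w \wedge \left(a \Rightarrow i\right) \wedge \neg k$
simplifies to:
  $w \wedge \neg k \wedge \left(i \vee \neg a\right)$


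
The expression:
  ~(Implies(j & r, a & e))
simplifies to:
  j & r & (~a | ~e)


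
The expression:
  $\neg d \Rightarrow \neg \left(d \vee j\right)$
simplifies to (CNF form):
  $d \vee \neg j$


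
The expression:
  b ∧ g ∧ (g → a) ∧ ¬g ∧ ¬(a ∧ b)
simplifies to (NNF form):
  False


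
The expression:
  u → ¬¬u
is always true.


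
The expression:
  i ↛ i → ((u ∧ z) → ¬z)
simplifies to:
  True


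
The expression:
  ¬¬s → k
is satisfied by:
  {k: True, s: False}
  {s: False, k: False}
  {s: True, k: True}


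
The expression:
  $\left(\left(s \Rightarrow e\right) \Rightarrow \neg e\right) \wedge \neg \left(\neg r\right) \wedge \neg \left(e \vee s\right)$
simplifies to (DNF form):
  $r \wedge \neg e \wedge \neg s$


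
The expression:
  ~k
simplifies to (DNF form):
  ~k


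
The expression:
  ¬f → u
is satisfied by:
  {u: True, f: True}
  {u: True, f: False}
  {f: True, u: False}


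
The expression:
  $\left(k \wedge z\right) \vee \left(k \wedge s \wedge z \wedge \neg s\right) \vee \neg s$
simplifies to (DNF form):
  $\left(k \wedge z\right) \vee \neg s$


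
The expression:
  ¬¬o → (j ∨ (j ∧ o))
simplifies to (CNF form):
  j ∨ ¬o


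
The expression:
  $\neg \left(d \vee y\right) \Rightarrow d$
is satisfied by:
  {y: True, d: True}
  {y: True, d: False}
  {d: True, y: False}


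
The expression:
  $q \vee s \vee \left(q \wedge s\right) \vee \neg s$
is always true.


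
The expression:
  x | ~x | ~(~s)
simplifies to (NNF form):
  True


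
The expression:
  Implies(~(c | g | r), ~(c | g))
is always true.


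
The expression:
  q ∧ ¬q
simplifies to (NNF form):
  False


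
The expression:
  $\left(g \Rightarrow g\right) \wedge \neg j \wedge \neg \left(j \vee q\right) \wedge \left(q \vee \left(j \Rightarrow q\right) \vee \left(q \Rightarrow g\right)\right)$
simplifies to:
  $\neg j \wedge \neg q$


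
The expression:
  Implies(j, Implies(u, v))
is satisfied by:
  {v: True, u: False, j: False}
  {u: False, j: False, v: False}
  {j: True, v: True, u: False}
  {j: True, u: False, v: False}
  {v: True, u: True, j: False}
  {u: True, v: False, j: False}
  {j: True, u: True, v: True}


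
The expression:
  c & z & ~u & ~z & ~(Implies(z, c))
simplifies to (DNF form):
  False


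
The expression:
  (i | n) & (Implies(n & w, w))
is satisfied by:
  {i: True, n: True}
  {i: True, n: False}
  {n: True, i: False}


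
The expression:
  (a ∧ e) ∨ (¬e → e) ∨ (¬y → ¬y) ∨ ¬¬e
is always true.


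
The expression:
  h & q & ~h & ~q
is never true.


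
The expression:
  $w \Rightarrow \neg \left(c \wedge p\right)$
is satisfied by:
  {w: False, c: False, p: False}
  {p: True, w: False, c: False}
  {c: True, w: False, p: False}
  {p: True, c: True, w: False}
  {w: True, p: False, c: False}
  {p: True, w: True, c: False}
  {c: True, w: True, p: False}


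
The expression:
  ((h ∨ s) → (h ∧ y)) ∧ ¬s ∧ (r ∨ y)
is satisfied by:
  {y: True, r: True, h: False, s: False}
  {y: True, r: False, h: False, s: False}
  {y: True, h: True, r: True, s: False}
  {y: True, h: True, r: False, s: False}
  {r: True, y: False, h: False, s: False}


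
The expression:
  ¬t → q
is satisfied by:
  {t: True, q: True}
  {t: True, q: False}
  {q: True, t: False}


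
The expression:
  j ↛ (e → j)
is never true.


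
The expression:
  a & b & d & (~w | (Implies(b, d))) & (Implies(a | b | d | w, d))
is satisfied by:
  {a: True, b: True, d: True}


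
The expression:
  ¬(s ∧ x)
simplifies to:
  ¬s ∨ ¬x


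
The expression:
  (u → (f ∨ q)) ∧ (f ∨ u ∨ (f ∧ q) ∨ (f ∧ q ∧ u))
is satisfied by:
  {u: True, f: True, q: True}
  {u: True, f: True, q: False}
  {f: True, q: True, u: False}
  {f: True, q: False, u: False}
  {u: True, q: True, f: False}


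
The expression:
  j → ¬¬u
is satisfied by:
  {u: True, j: False}
  {j: False, u: False}
  {j: True, u: True}


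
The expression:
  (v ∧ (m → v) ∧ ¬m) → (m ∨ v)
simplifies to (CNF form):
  True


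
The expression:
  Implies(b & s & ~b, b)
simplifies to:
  True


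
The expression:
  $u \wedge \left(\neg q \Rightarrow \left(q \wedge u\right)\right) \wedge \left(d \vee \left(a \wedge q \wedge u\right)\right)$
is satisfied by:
  {a: True, d: True, u: True, q: True}
  {a: True, u: True, q: True, d: False}
  {d: True, u: True, q: True, a: False}


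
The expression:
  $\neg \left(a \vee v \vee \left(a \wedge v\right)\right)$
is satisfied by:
  {v: False, a: False}


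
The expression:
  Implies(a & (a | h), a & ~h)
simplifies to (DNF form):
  ~a | ~h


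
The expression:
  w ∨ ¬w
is always true.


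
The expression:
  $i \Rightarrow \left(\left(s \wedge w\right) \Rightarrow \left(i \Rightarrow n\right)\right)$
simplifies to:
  $n \vee \neg i \vee \neg s \vee \neg w$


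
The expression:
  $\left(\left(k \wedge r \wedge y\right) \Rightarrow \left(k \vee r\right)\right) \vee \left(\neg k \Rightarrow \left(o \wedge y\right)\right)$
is always true.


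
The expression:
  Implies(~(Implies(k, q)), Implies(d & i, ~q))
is always true.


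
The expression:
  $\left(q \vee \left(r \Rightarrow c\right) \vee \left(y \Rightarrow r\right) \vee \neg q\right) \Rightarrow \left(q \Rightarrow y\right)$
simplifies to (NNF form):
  $y \vee \neg q$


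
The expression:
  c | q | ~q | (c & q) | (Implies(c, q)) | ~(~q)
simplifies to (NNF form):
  True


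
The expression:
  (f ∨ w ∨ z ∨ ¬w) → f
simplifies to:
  f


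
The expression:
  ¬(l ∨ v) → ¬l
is always true.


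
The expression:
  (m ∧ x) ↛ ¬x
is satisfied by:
  {m: True, x: True}


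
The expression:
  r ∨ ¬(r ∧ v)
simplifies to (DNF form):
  True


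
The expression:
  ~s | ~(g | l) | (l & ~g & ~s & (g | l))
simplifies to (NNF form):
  ~s | (~g & ~l)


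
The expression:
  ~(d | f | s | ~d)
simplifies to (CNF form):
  False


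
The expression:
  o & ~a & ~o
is never true.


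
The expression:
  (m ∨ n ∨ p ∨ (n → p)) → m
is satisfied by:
  {m: True}


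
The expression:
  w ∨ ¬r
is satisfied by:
  {w: True, r: False}
  {r: False, w: False}
  {r: True, w: True}


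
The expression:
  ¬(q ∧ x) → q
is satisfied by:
  {q: True}


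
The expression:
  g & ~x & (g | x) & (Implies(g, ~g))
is never true.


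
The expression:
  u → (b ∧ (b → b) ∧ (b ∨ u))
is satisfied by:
  {b: True, u: False}
  {u: False, b: False}
  {u: True, b: True}


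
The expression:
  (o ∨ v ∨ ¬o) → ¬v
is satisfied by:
  {v: False}


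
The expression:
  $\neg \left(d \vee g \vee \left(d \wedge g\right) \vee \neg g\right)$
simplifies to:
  $\text{False}$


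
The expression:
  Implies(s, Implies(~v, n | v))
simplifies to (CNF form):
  n | v | ~s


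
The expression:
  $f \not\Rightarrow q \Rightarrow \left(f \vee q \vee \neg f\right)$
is always true.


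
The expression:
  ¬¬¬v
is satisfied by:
  {v: False}


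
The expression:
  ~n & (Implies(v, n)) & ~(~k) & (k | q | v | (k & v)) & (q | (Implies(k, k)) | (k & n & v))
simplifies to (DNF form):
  k & ~n & ~v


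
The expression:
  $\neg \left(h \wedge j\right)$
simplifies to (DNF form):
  $\neg h \vee \neg j$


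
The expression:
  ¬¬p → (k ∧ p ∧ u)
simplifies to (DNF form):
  (k ∧ u) ∨ ¬p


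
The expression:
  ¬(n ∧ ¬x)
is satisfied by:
  {x: True, n: False}
  {n: False, x: False}
  {n: True, x: True}


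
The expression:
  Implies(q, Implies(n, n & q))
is always true.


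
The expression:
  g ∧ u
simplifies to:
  g ∧ u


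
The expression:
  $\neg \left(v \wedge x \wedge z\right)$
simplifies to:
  $\neg v \vee \neg x \vee \neg z$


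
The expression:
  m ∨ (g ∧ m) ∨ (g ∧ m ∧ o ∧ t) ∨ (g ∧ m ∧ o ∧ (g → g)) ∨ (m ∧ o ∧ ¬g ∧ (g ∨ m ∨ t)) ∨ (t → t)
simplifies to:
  True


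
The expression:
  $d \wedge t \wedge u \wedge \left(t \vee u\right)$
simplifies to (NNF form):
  $d \wedge t \wedge u$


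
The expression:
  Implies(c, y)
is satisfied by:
  {y: True, c: False}
  {c: False, y: False}
  {c: True, y: True}


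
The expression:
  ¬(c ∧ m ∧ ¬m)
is always true.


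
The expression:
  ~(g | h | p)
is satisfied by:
  {g: False, p: False, h: False}


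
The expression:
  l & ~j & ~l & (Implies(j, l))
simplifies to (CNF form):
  False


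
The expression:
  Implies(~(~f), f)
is always true.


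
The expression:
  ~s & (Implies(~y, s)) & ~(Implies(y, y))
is never true.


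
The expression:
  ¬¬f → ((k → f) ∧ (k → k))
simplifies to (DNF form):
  True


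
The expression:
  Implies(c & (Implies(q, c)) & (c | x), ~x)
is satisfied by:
  {c: False, x: False}
  {x: True, c: False}
  {c: True, x: False}


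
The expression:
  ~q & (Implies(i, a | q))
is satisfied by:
  {a: True, q: False, i: False}
  {q: False, i: False, a: False}
  {a: True, i: True, q: False}


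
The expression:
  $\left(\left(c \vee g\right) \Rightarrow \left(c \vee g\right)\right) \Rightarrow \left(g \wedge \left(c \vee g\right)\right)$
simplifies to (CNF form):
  $g$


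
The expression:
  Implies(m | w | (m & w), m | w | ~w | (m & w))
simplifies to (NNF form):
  True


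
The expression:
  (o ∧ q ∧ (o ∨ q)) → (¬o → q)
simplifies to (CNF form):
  True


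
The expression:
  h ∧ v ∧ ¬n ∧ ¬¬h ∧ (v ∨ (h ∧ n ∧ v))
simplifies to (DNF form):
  h ∧ v ∧ ¬n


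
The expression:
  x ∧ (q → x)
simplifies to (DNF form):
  x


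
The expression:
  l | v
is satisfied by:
  {v: True, l: True}
  {v: True, l: False}
  {l: True, v: False}


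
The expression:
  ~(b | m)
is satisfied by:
  {b: False, m: False}


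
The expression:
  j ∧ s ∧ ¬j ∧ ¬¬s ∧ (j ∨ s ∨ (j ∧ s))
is never true.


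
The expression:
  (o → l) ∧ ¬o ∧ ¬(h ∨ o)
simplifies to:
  ¬h ∧ ¬o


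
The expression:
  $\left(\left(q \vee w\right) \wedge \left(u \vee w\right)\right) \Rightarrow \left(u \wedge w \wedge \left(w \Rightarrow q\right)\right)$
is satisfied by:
  {u: False, w: False, q: False}
  {q: True, u: False, w: False}
  {u: True, q: False, w: False}
  {q: True, w: True, u: True}


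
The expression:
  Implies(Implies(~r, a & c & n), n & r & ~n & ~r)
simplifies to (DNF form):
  (~a & ~r) | (~c & ~r) | (~n & ~r)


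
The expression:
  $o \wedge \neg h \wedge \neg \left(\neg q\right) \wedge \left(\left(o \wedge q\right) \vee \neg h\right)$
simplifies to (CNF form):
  $o \wedge q \wedge \neg h$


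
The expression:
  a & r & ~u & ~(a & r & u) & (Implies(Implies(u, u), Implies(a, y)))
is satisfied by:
  {r: True, a: True, y: True, u: False}


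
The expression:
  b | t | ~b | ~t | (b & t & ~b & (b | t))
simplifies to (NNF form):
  True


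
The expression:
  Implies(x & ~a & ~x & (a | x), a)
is always true.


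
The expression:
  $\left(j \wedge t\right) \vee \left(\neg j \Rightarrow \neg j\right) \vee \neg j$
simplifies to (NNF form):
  $\text{True}$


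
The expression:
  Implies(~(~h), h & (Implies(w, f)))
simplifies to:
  f | ~h | ~w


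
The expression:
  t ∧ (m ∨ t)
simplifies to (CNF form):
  t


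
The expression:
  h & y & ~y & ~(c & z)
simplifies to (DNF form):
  False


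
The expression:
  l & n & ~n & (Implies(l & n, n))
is never true.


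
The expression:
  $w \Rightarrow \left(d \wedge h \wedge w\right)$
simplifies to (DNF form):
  $\left(d \wedge h\right) \vee \neg w$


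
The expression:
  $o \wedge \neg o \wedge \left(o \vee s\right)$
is never true.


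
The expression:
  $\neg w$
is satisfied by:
  {w: False}


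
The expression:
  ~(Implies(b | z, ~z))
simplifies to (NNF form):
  z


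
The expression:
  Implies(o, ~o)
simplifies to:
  ~o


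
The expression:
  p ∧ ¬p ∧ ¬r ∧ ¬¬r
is never true.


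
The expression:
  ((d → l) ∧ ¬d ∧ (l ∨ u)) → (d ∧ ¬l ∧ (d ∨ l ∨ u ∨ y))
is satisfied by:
  {d: True, u: False, l: False}
  {d: True, l: True, u: False}
  {d: True, u: True, l: False}
  {d: True, l: True, u: True}
  {l: False, u: False, d: False}


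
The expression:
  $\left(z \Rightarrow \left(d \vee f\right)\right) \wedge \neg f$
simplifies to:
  $\neg f \wedge \left(d \vee \neg z\right)$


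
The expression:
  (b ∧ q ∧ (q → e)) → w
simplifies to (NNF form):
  w ∨ ¬b ∨ ¬e ∨ ¬q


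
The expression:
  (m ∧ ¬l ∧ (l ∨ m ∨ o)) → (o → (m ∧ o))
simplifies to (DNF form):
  True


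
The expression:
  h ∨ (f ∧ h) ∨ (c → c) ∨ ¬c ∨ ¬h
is always true.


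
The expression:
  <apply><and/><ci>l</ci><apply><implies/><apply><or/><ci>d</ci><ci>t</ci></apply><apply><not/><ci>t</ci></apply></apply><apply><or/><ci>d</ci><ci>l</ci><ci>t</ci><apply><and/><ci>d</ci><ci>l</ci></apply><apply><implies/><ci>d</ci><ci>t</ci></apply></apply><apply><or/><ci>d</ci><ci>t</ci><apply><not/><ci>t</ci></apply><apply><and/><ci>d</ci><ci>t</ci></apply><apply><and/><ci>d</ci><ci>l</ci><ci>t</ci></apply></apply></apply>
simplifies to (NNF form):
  <apply><and/><ci>l</ci><apply><not/><ci>t</ci></apply></apply>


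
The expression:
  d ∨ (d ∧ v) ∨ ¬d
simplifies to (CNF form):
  True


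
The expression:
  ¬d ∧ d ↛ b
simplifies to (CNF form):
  False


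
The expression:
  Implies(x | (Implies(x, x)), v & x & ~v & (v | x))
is never true.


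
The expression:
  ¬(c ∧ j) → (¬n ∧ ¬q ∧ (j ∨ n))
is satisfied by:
  {j: True, c: True, n: False, q: False}
  {j: True, c: True, q: True, n: False}
  {j: True, c: True, n: True, q: False}
  {j: True, c: True, q: True, n: True}
  {j: True, n: False, q: False, c: False}


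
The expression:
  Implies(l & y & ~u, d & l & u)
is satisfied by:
  {u: True, l: False, y: False}
  {l: False, y: False, u: False}
  {y: True, u: True, l: False}
  {y: True, l: False, u: False}
  {u: True, l: True, y: False}
  {l: True, u: False, y: False}
  {y: True, l: True, u: True}


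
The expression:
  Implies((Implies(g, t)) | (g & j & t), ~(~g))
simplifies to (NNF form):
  g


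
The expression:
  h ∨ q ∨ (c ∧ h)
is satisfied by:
  {q: True, h: True}
  {q: True, h: False}
  {h: True, q: False}


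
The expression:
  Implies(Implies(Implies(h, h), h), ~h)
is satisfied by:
  {h: False}


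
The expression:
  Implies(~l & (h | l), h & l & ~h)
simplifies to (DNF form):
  l | ~h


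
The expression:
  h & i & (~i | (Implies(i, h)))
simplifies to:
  h & i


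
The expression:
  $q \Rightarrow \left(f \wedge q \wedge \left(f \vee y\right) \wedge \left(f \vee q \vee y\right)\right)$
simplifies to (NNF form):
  $f \vee \neg q$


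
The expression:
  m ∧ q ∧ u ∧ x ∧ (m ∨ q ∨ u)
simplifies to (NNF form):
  m ∧ q ∧ u ∧ x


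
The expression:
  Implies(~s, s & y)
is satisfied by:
  {s: True}


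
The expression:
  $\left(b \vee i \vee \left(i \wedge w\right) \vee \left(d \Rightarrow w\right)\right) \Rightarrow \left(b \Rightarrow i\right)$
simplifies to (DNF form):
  $i \vee \neg b$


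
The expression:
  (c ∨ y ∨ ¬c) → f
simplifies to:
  f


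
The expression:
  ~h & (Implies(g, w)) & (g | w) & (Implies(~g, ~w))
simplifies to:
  g & w & ~h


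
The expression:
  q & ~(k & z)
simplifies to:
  q & (~k | ~z)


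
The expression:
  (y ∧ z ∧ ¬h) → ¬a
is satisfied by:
  {h: True, z: False, a: False, y: False}
  {h: False, z: False, a: False, y: False}
  {y: True, h: True, z: False, a: False}
  {y: True, h: False, z: False, a: False}
  {a: True, h: True, z: False, y: False}
  {a: True, h: False, z: False, y: False}
  {y: True, a: True, h: True, z: False}
  {y: True, a: True, h: False, z: False}
  {z: True, h: True, y: False, a: False}
  {z: True, h: False, y: False, a: False}
  {y: True, z: True, h: True, a: False}
  {y: True, z: True, h: False, a: False}
  {a: True, z: True, h: True, y: False}
  {a: True, z: True, h: False, y: False}
  {a: True, z: True, y: True, h: True}


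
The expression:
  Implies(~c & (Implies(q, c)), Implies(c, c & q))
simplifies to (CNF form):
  True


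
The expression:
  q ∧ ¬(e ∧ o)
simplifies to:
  q ∧ (¬e ∨ ¬o)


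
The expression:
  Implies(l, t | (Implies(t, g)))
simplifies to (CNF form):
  True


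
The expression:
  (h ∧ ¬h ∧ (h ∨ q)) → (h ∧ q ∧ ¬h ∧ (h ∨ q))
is always true.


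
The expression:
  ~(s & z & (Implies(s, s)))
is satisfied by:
  {s: False, z: False}
  {z: True, s: False}
  {s: True, z: False}


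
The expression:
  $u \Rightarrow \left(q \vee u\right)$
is always true.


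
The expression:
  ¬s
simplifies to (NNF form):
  ¬s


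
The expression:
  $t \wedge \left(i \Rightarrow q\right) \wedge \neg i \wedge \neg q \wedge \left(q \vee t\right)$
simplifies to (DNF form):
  $t \wedge \neg i \wedge \neg q$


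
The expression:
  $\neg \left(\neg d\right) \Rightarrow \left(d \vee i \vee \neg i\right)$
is always true.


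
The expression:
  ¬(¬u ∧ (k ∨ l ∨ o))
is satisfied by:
  {u: True, k: False, l: False, o: False}
  {o: True, u: True, k: False, l: False}
  {u: True, l: True, k: False, o: False}
  {o: True, u: True, l: True, k: False}
  {u: True, k: True, l: False, o: False}
  {u: True, o: True, k: True, l: False}
  {u: True, l: True, k: True, o: False}
  {o: True, u: True, l: True, k: True}
  {o: False, k: False, l: False, u: False}


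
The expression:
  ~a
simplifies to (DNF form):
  ~a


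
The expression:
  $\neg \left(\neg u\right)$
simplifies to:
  $u$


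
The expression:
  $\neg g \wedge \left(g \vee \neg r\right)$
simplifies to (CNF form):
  $\neg g \wedge \neg r$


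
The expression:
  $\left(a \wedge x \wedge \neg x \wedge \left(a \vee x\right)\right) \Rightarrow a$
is always true.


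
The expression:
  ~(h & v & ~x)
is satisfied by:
  {x: True, h: False, v: False}
  {h: False, v: False, x: False}
  {x: True, v: True, h: False}
  {v: True, h: False, x: False}
  {x: True, h: True, v: False}
  {h: True, x: False, v: False}
  {x: True, v: True, h: True}


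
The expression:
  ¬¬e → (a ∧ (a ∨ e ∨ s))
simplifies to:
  a ∨ ¬e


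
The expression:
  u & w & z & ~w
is never true.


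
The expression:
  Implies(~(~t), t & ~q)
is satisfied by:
  {t: False, q: False}
  {q: True, t: False}
  {t: True, q: False}


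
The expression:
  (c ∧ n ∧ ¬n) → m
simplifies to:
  True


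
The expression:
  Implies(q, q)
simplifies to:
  True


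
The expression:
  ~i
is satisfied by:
  {i: False}


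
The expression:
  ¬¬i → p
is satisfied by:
  {p: True, i: False}
  {i: False, p: False}
  {i: True, p: True}


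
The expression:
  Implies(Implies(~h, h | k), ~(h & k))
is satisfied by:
  {h: False, k: False}
  {k: True, h: False}
  {h: True, k: False}


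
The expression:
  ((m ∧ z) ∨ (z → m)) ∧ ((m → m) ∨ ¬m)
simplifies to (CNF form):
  m ∨ ¬z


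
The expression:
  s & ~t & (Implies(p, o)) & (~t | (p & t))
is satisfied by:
  {o: True, s: True, t: False, p: False}
  {s: True, o: False, t: False, p: False}
  {o: True, p: True, s: True, t: False}


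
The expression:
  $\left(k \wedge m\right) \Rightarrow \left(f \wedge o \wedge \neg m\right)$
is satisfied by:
  {k: False, m: False}
  {m: True, k: False}
  {k: True, m: False}


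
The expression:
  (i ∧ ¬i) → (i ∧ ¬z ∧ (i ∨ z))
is always true.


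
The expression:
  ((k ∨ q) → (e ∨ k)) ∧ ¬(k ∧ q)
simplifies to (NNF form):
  (e ∧ ¬k) ∨ ¬q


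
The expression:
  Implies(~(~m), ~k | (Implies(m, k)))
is always true.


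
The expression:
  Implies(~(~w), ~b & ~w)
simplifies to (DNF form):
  ~w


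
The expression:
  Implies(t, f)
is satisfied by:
  {f: True, t: False}
  {t: False, f: False}
  {t: True, f: True}


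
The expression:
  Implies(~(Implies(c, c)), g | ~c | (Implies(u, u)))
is always true.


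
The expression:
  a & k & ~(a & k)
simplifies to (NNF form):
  False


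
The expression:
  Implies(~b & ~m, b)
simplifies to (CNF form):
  b | m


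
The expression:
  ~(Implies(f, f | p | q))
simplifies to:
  False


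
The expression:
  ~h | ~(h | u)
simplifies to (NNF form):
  ~h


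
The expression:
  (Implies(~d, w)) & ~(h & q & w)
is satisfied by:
  {w: True, d: True, h: False, q: False}
  {w: True, h: False, d: False, q: False}
  {q: True, w: True, d: True, h: False}
  {q: True, w: True, h: False, d: False}
  {w: True, d: True, h: True, q: False}
  {w: True, h: True, d: False, q: False}
  {d: True, q: False, h: False, w: False}
  {q: True, d: True, h: False, w: False}
  {d: True, h: True, q: False, w: False}
  {q: True, d: True, h: True, w: False}


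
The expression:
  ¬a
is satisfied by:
  {a: False}


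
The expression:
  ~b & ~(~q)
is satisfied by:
  {q: True, b: False}


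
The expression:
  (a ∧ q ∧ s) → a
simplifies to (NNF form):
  True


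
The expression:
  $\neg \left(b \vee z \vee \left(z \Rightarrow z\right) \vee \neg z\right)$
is never true.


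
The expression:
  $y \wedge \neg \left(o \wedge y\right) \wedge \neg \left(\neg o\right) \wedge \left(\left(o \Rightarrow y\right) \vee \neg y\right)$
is never true.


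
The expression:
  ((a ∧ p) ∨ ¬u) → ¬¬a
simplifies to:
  a ∨ u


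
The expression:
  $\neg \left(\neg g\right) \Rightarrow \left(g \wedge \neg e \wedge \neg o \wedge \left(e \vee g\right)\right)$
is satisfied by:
  {o: False, g: False, e: False}
  {e: True, o: False, g: False}
  {o: True, e: False, g: False}
  {e: True, o: True, g: False}
  {g: True, e: False, o: False}


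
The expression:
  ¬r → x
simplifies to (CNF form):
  r ∨ x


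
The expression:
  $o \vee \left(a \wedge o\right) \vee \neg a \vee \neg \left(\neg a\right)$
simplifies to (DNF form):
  $\text{True}$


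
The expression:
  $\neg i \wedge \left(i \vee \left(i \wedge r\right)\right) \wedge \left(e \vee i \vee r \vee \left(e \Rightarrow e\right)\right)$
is never true.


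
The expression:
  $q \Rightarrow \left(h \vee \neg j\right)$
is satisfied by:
  {h: True, q: False, j: False}
  {h: False, q: False, j: False}
  {j: True, h: True, q: False}
  {j: True, h: False, q: False}
  {q: True, h: True, j: False}
  {q: True, h: False, j: False}
  {q: True, j: True, h: True}


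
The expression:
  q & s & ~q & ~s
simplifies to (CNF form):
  False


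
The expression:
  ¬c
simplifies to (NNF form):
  ¬c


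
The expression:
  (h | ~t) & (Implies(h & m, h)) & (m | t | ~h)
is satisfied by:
  {m: True, t: False, h: False}
  {m: False, t: False, h: False}
  {h: True, m: True, t: False}
  {t: True, h: True, m: True}
  {t: True, h: True, m: False}


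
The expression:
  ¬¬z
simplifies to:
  z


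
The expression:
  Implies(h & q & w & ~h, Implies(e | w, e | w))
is always true.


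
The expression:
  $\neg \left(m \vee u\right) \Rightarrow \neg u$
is always true.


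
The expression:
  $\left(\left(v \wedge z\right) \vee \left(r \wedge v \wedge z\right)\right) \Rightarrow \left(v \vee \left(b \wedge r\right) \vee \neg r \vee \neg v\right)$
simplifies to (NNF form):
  $\text{True}$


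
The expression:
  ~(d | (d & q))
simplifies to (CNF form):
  ~d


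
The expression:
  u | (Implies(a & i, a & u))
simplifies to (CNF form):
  u | ~a | ~i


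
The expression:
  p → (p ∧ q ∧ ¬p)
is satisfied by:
  {p: False}


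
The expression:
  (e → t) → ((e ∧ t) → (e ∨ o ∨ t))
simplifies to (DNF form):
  True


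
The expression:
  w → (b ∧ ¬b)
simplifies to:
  ¬w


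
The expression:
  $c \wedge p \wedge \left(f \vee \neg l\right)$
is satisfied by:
  {c: True, p: True, f: True, l: False}
  {c: True, p: True, l: False, f: False}
  {c: True, p: True, f: True, l: True}


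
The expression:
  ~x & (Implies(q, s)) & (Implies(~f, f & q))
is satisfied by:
  {s: True, f: True, x: False, q: False}
  {f: True, s: False, x: False, q: False}
  {q: True, s: True, f: True, x: False}


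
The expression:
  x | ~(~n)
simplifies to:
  n | x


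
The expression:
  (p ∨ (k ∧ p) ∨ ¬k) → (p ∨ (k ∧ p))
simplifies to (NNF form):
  k ∨ p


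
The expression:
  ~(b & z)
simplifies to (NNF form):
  ~b | ~z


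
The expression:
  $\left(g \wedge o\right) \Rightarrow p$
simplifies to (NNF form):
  $p \vee \neg g \vee \neg o$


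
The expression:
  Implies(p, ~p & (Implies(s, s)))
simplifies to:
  ~p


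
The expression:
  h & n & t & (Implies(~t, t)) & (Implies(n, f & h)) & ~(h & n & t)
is never true.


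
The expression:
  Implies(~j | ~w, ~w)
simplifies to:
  j | ~w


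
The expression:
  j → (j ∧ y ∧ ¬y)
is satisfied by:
  {j: False}


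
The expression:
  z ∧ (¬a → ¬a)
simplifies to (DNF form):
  z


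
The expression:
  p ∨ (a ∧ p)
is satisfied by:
  {p: True}


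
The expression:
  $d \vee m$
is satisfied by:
  {d: True, m: True}
  {d: True, m: False}
  {m: True, d: False}


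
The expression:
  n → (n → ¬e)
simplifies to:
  ¬e ∨ ¬n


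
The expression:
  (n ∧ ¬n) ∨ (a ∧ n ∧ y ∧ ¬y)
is never true.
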